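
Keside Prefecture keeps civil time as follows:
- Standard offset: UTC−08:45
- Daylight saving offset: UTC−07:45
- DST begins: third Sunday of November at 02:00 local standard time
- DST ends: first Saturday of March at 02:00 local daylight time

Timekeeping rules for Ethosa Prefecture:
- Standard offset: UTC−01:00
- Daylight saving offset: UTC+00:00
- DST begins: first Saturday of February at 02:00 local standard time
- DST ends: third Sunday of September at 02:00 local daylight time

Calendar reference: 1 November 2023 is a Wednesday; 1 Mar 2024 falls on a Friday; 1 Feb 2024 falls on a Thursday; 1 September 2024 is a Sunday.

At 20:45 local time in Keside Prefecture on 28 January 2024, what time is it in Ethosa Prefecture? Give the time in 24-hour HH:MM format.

03:30

1 November 2023 is a Wednesday, so the first Sunday is November 5 and the third is November 19.
1 March 2024 is a Friday, so the first Saturday is March 2.
28 January 2024 lies within the daylight-saving period (19 November 2023 – 2 March 2024), so Keside Prefecture is on daylight time, UTC−07:45.
20:45 Keside Prefecture + 7h45m = 04:30 UTC (rolling into the next day, 29 January 2024).
1 February 2024 is a Thursday, so the first Saturday is February 3.
1 September 2024 is a Sunday, so the first Sunday is September 1 and the third is September 15.
At the standard offset (UTC−01:00), 04:30 UTC − 1h = 03:30 Ethosa Prefecture standard time.
Daylight saving runs 3 February – 15 September; the standard-time date in Ethosa Prefecture, 29 January 2024, is outside that window, so Ethosa Prefecture is on standard time at UTC−01:00.
04:30 UTC − 1h = 03:30 Ethosa Prefecture.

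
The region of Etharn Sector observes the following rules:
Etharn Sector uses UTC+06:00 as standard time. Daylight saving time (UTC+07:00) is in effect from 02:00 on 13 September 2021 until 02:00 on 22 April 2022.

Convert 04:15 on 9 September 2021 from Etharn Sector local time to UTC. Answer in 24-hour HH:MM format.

22:15

9 September 2021 is outside the daylight-saving period (13 September 2021 – 22 April 2022), so Etharn Sector is on standard time, UTC+06:00.
04:15 local − 6h = 22:15 UTC (rolling into the previous day, 8 September 2021).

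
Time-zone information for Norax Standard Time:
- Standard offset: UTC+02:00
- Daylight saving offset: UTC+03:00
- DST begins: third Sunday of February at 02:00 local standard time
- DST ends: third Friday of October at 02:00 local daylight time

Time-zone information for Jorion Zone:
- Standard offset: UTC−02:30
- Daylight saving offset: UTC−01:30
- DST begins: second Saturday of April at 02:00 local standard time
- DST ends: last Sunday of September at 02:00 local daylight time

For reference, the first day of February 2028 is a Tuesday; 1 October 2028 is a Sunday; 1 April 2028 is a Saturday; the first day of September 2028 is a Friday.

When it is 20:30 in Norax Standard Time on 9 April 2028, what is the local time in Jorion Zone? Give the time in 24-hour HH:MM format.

16:00

1 February 2028 is a Tuesday, so the first Sunday is February 6 and the third is February 20.
1 October 2028 is a Sunday, so the first Friday is October 6 and the third is October 20.
9 April 2028 lies within the daylight-saving period (20 February – 20 October), so Norax Standard Time is on daylight time, UTC+03:00.
20:30 Norax Standard Time − 3h = 17:30 UTC.
1 April 2028 is a Saturday, so the first Saturday is April 1 and the second is April 8.
1 September 2028 is a Friday, so Sundays fall on 3, 10, 17, 24; the last is September 24.
At the standard offset (UTC−02:30), 17:30 UTC − 2h30m = 15:00 Jorion Zone standard time.
The standard-time date in Jorion Zone, 9 April 2028, falls between 8 April and 24 September, so daylight saving is in effect and Jorion Zone is at UTC−01:30.
17:30 UTC − 1h30m = 16:00 Jorion Zone.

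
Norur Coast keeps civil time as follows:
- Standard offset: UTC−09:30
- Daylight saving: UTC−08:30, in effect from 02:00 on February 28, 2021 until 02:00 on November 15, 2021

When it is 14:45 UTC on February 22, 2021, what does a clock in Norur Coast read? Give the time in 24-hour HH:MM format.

05:15

At the standard offset (UTC−09:30), 14:45 UTC − 9h30m = 05:15 Norur Coast standard time.
The standard-time date in Norur Coast, February 22, 2021, does not fall between 28 February and 15 November, so daylight saving is not in effect and Norur Coast is at UTC−09:30.
14:45 UTC − 9h30m = 05:15 local.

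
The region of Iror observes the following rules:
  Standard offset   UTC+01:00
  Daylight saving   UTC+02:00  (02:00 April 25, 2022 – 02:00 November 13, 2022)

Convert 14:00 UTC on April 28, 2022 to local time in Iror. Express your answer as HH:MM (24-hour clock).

At the standard offset (UTC+01:00), 14:00 UTC + 1h = 15:00 Iror standard time.
The standard-time date in Iror, April 28, 2022, falls between 25 April and 13 November, so daylight saving is in effect and Iror is at UTC+02:00.
14:00 UTC + 2h = 16:00 local.

16:00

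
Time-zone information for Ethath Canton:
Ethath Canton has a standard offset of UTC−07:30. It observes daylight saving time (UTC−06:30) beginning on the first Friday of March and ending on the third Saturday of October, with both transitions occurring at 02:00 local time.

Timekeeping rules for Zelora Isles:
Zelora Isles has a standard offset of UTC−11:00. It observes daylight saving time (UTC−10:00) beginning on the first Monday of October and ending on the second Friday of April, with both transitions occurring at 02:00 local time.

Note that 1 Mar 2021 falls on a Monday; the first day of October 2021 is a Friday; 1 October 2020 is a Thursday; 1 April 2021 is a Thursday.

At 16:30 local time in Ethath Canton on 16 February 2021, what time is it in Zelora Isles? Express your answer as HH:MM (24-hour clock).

1 March 2021 is a Monday, so the first Friday is March 5.
1 October 2021 is a Friday, so the first Saturday is October 2 and the third is October 16.
16 February 2021 is outside the daylight-saving period (5 March – 16 October), so Ethath Canton is on standard time, UTC−07:30.
16:30 Ethath Canton + 7h30m = 00:00 UTC (rolling into the next day, 17 February 2021).
1 October 2020 is a Thursday, so the first Monday is October 5.
1 April 2021 is a Thursday, so the first Friday is April 2 and the second is April 9.
At the standard offset (UTC−11:00), 00:00 UTC − 11h = 13:00 Zelora Isles standard time (rolling into the previous day, 16 February 2021).
The standard-time date in Zelora Isles, 16 February 2021, falls between 5 October 2020 and 9 April 2021, so daylight saving is in effect and Zelora Isles is at UTC−10:00.
00:00 UTC − 10h = 14:00 Zelora Isles (rolling into the previous day, 16 February 2021).

14:00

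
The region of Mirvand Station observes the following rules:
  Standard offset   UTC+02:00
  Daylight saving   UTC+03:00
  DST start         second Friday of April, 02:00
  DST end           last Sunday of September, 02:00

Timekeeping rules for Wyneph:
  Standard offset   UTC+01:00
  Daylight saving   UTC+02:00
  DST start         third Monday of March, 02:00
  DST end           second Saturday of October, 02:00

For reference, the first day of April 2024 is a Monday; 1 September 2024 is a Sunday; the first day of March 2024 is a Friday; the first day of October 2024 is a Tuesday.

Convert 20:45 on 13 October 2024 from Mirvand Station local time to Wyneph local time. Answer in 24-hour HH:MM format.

19:45

1 April 2024 is a Monday, so the first Friday is April 5 and the second is April 12.
1 September 2024 is a Sunday, so Sundays fall on 1, 8, 15, 22, 29; the last is September 29.
13 October 2024 does not fall between 12 April and 29 September, so daylight saving is not in effect and Mirvand Station is at UTC+02:00.
20:45 Mirvand Station − 2h = 18:45 UTC.
1 March 2024 is a Friday, so the first Monday is March 4 and the third is March 18.
1 October 2024 is a Tuesday, so the first Saturday is October 5 and the second is October 12.
At the standard offset (UTC+01:00), 18:45 UTC + 1h = 19:45 Wyneph standard time.
The standard-time date in Wyneph, 13 October 2024, does not fall between 18 March and 12 October, so daylight saving is not in effect and Wyneph is at UTC+01:00.
18:45 UTC + 1h = 19:45 Wyneph.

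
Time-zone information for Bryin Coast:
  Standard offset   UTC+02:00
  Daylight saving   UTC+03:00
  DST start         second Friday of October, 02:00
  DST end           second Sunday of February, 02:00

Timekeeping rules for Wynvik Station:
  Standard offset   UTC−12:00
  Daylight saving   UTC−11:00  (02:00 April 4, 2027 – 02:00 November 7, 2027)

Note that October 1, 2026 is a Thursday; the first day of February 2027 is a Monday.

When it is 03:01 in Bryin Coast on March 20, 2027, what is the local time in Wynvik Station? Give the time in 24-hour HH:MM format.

1 October 2026 is a Thursday, so the first Friday is October 2 and the second is October 9.
1 February 2027 is a Monday, so the first Sunday is February 7 and the second is February 14.
March 20, 2027 does not fall between 9 October 2026 and 14 February 2027, so daylight saving is not in effect and Bryin Coast is at UTC+02:00.
03:01 Bryin Coast − 2h = 01:01 UTC.
At the standard offset (UTC−12:00), 01:01 UTC − 12h = 13:01 Wynvik Station standard time (rolling into the previous day, 19 March 2027).
Daylight saving runs 4 April – 7 November; the standard-time date in Wynvik Station, March 19, 2027, is outside that window, so Wynvik Station is on standard time at UTC−12:00.
01:01 UTC − 12h = 13:01 Wynvik Station (rolling into the previous day, 19 March 2027).

13:01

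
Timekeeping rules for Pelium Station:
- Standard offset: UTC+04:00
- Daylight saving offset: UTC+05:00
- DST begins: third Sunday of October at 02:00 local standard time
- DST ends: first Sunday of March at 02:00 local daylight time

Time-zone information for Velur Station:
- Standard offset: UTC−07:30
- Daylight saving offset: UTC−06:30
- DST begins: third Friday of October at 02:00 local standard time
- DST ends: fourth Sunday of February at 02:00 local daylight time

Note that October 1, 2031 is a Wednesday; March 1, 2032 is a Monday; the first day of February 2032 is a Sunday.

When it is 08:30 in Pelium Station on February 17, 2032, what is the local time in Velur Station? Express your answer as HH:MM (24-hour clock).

21:00

1 October 2031 is a Wednesday, so the first Sunday is October 5 and the third is October 19.
1 March 2032 is a Monday, so the first Sunday is March 7.
Daylight saving runs 19 October 2031 – 7 March 2032; February 17, 2032 is inside that window, so Pelium Station is at UTC+05:00.
08:30 Pelium Station − 5h = 03:30 UTC.
1 October 2031 is a Wednesday, so the first Friday is October 3 and the third is October 17.
1 February 2032 is a Sunday, so the first Sunday is February 1 and the fourth is February 22.
At the standard offset (UTC−07:30), 03:30 UTC − 7h30m = 20:00 Velur Station standard time (rolling into the previous day, 16 February 2032).
Daylight saving runs 17 October 2031 – 22 February 2032; the standard-time date in Velur Station, February 16, 2032, is inside that window, so Velur Station is at UTC−06:30.
03:30 UTC − 6h30m = 21:00 Velur Station (rolling into the previous day, 16 February 2032).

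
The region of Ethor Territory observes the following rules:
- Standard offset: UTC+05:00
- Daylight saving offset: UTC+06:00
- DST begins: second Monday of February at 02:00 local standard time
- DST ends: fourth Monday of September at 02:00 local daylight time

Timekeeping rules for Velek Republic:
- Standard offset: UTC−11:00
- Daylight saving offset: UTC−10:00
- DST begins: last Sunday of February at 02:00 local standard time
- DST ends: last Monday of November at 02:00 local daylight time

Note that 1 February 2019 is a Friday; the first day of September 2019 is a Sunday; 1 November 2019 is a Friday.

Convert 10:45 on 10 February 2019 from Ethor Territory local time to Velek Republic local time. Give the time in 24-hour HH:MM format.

1 February 2019 is a Friday, so the first Monday is February 4 and the second is February 11.
1 September 2019 is a Sunday, so the first Monday is September 2 and the fourth is September 23.
10 February 2019 does not fall between 11 February and 23 September, so daylight saving is not in effect and Ethor Territory is at UTC+05:00.
10:45 Ethor Territory − 5h = 05:45 UTC.
1 February 2019 is a Friday, so Sundays fall on 3, 10, 17, 24; the last is February 24.
1 November 2019 is a Friday, so Mondays fall on 4, 11, 18, 25; the last is November 25.
At the standard offset (UTC−11:00), 05:45 UTC − 11h = 18:45 Velek Republic standard time (rolling into the previous day, 9 February 2019).
The standard-time date in Velek Republic, 9 February 2019, does not fall between 24 February and 25 November, so daylight saving is not in effect and Velek Republic is at UTC−11:00.
05:45 UTC − 11h = 18:45 Velek Republic (rolling into the previous day, 9 February 2019).

18:45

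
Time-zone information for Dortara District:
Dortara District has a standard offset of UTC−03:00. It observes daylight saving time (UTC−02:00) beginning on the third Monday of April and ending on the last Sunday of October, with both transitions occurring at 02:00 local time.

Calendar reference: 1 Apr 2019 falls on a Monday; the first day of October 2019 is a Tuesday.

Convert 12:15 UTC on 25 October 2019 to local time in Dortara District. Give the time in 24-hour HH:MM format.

1 April 2019 is a Monday, so the first Monday is April 1 and the third is April 15.
1 October 2019 is a Tuesday, so Sundays fall on 6, 13, 20, 27; the last is October 27.
At the standard offset (UTC−03:00), 12:15 UTC − 3h = 09:15 Dortara District standard time.
The standard-time date in Dortara District, 25 October 2019, lies within the daylight-saving period (15 April – 27 October), so Dortara District is on daylight time, UTC−02:00.
12:15 UTC − 2h = 10:15 local.

10:15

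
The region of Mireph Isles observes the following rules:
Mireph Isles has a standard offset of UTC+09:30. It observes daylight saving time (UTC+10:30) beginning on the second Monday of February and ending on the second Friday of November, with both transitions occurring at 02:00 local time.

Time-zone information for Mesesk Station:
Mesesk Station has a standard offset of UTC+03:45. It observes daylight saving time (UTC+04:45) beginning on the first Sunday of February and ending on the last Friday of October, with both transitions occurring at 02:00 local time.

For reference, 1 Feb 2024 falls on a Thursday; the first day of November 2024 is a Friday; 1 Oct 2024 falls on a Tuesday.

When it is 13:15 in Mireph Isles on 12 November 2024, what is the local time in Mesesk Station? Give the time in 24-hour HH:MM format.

07:30

1 February 2024 is a Thursday, so the first Monday is February 5 and the second is February 12.
1 November 2024 is a Friday, so the first Friday is November 1 and the second is November 8.
12 November 2024 is outside the daylight-saving period (12 February – 8 November), so Mireph Isles is on standard time, UTC+09:30.
13:15 Mireph Isles − 9h30m = 03:45 UTC.
1 February 2024 is a Thursday, so the first Sunday is February 4.
1 October 2024 is a Tuesday, so Fridays fall on 4, 11, 18, 25; the last is October 25.
At the standard offset (UTC+03:45), 03:45 UTC + 3h45m = 07:30 Mesesk Station standard time.
Daylight saving runs 4 February – 25 October; the standard-time date in Mesesk Station, 12 November 2024, is outside that window, so Mesesk Station is on standard time at UTC+03:45.
03:45 UTC + 3h45m = 07:30 Mesesk Station.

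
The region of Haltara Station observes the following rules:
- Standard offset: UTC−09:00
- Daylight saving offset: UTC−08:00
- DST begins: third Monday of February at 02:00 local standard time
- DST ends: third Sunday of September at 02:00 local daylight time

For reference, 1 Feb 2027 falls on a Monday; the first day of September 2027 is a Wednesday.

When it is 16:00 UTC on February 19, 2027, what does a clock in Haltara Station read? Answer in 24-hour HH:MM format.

1 February 2027 is a Monday, so the first Monday is February 1 and the third is February 15.
1 September 2027 is a Wednesday, so the first Sunday is September 5 and the third is September 19.
At the standard offset (UTC−09:00), 16:00 UTC − 9h = 07:00 Haltara Station standard time.
Daylight saving runs 15 February – 19 September; the standard-time date in Haltara Station, February 19, 2027, is inside that window, so Haltara Station is at UTC−08:00.
16:00 UTC − 8h = 08:00 local.

08:00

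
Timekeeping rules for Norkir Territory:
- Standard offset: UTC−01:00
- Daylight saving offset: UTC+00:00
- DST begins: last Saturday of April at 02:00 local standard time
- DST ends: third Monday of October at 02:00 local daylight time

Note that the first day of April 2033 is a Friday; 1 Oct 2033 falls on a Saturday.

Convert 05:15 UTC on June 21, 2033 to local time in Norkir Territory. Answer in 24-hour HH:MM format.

1 April 2033 is a Friday, so Saturdays fall on 2, 9, 16, 23, 30; the last is April 30.
1 October 2033 is a Saturday, so the first Monday is October 3 and the third is October 17.
At the standard offset (UTC−01:00), 05:15 UTC − 1h = 04:15 Norkir Territory standard time.
The standard-time date in Norkir Territory, June 21, 2033, falls between 30 April and 17 October, so daylight saving is in effect and Norkir Territory is at UTC+00:00.
05:15 UTC + 0h = 05:15 local.

05:15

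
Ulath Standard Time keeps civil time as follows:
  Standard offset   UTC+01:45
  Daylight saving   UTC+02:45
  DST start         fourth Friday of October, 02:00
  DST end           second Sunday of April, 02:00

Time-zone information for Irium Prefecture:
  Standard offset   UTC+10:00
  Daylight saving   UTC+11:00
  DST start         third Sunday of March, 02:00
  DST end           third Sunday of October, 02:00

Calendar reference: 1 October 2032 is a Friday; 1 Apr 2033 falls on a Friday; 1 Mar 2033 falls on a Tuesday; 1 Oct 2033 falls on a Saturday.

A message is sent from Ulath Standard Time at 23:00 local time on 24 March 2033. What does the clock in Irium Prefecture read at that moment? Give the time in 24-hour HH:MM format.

07:15

1 October 2032 is a Friday, so the first Friday is October 1 and the fourth is October 22.
1 April 2033 is a Friday, so the first Sunday is April 3 and the second is April 10.
24 March 2033 falls between 22 October 2032 and 10 April 2033, so daylight saving is in effect and Ulath Standard Time is at UTC+02:45.
23:00 Ulath Standard Time − 2h45m = 20:15 UTC.
1 March 2033 is a Tuesday, so the first Sunday is March 6 and the third is March 20.
1 October 2033 is a Saturday, so the first Sunday is October 2 and the third is October 16.
At the standard offset (UTC+10:00), 20:15 UTC + 10h = 06:15 Irium Prefecture standard time (rolling into the next day, 25 March 2033).
The standard-time date in Irium Prefecture, 25 March 2033, lies within the daylight-saving period (20 March – 16 October), so Irium Prefecture is on daylight time, UTC+11:00.
20:15 UTC + 11h = 07:15 Irium Prefecture (rolling into the next day, 25 March 2033).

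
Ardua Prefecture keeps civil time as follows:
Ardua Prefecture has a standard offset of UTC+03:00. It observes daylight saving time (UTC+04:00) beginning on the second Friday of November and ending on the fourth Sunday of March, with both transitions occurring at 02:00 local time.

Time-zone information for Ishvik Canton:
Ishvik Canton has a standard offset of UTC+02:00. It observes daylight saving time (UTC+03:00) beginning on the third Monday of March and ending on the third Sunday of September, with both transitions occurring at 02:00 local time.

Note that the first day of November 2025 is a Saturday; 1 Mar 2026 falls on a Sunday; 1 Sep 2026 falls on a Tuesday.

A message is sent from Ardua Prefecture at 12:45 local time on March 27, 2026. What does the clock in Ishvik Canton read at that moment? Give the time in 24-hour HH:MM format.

1 November 2025 is a Saturday, so the first Friday is November 7 and the second is November 14.
1 March 2026 is a Sunday, so the first Sunday is March 1 and the fourth is March 22.
March 27, 2026 is outside the daylight-saving period (14 November 2025 – 22 March 2026), so Ardua Prefecture is on standard time, UTC+03:00.
12:45 Ardua Prefecture − 3h = 09:45 UTC.
1 March 2026 is a Sunday, so the first Monday is March 2 and the third is March 16.
1 September 2026 is a Tuesday, so the first Sunday is September 6 and the third is September 20.
At the standard offset (UTC+02:00), 09:45 UTC + 2h = 11:45 Ishvik Canton standard time.
Daylight saving runs 16 March – 20 September; the standard-time date in Ishvik Canton, March 27, 2026, is inside that window, so Ishvik Canton is at UTC+03:00.
09:45 UTC + 3h = 12:45 Ishvik Canton.

12:45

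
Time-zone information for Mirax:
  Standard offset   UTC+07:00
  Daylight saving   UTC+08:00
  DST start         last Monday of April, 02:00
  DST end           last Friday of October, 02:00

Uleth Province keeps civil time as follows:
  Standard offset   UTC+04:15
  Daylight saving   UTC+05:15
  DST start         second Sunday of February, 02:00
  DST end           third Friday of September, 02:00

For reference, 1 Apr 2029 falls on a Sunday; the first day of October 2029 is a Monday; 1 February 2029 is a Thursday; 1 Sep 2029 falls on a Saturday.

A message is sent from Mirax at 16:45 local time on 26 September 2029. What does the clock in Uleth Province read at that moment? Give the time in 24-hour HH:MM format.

13:00

1 April 2029 is a Sunday, so Mondays fall on 2, 9, 16, 23, 30; the last is April 30.
1 October 2029 is a Monday, so Fridays fall on 5, 12, 19, 26; the last is October 26.
26 September 2029 falls between 30 April and 26 October, so daylight saving is in effect and Mirax is at UTC+08:00.
16:45 Mirax − 8h = 08:45 UTC.
1 February 2029 is a Thursday, so the first Sunday is February 4 and the second is February 11.
1 September 2029 is a Saturday, so the first Friday is September 7 and the third is September 21.
At the standard offset (UTC+04:15), 08:45 UTC + 4h15m = 13:00 Uleth Province standard time.
The standard-time date in Uleth Province, 26 September 2029, does not fall between 11 February and 21 September, so daylight saving is not in effect and Uleth Province is at UTC+04:15.
08:45 UTC + 4h15m = 13:00 Uleth Province.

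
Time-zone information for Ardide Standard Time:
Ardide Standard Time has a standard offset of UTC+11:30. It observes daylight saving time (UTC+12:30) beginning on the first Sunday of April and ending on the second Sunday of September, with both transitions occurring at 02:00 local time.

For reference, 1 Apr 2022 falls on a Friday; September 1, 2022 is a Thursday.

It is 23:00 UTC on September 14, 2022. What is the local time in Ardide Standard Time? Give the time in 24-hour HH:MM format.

1 April 2022 is a Friday, so the first Sunday is April 3.
1 September 2022 is a Thursday, so the first Sunday is September 4 and the second is September 11.
At the standard offset (UTC+11:30), 23:00 UTC + 11h30m = 10:30 Ardide Standard Time standard time (rolling into the next day, 15 September 2022).
Daylight saving runs 3 April – 11 September; the standard-time date in Ardide Standard Time, September 15, 2022, is outside that window, so Ardide Standard Time is on standard time at UTC+11:30.
23:00 UTC + 11h30m = 10:30 local (rolling into the next day, 15 September 2022).

10:30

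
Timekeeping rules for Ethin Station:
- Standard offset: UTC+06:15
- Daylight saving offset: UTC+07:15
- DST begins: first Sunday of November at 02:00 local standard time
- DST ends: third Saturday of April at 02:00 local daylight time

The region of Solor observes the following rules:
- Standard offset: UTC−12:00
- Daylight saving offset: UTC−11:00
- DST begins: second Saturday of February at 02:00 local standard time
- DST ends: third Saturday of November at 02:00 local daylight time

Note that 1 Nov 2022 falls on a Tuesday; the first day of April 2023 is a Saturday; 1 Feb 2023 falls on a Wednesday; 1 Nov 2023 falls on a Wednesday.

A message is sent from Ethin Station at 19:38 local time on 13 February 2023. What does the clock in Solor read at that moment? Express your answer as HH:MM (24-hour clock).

1 November 2022 is a Tuesday, so the first Sunday is November 6.
1 April 2023 is a Saturday, so the first Saturday is April 1 and the third is April 15.
13 February 2023 lies within the daylight-saving period (6 November 2022 – 15 April 2023), so Ethin Station is on daylight time, UTC+07:15.
19:38 Ethin Station − 7h15m = 12:23 UTC.
1 February 2023 is a Wednesday, so the first Saturday is February 4 and the second is February 11.
1 November 2023 is a Wednesday, so the first Saturday is November 4 and the third is November 18.
At the standard offset (UTC−12:00), 12:23 UTC − 12h = 00:23 Solor standard time.
The standard-time date in Solor, 13 February 2023, lies within the daylight-saving period (11 February – 18 November), so Solor is on daylight time, UTC−11:00.
12:23 UTC − 11h = 01:23 Solor.

01:23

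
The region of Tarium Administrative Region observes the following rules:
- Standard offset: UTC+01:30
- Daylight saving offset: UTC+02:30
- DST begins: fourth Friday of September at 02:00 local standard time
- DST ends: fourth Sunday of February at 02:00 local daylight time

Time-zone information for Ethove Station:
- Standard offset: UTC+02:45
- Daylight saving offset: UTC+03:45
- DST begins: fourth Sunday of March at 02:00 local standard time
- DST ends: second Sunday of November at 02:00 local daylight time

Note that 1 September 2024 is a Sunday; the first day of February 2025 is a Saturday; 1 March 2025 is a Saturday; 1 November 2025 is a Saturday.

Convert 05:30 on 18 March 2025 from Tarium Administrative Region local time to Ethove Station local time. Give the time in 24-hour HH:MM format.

1 September 2024 is a Sunday, so the first Friday is September 6 and the fourth is September 27.
1 February 2025 is a Saturday, so the first Sunday is February 2 and the fourth is February 23.
18 March 2025 does not fall between 27 September 2024 and 23 February 2025, so daylight saving is not in effect and Tarium Administrative Region is at UTC+01:30.
05:30 Tarium Administrative Region − 1h30m = 04:00 UTC.
1 March 2025 is a Saturday, so the first Sunday is March 2 and the fourth is March 23.
1 November 2025 is a Saturday, so the first Sunday is November 2 and the second is November 9.
At the standard offset (UTC+02:45), 04:00 UTC + 2h45m = 06:45 Ethove Station standard time.
The standard-time date in Ethove Station, 18 March 2025, is outside the daylight-saving period (23 March – 9 November), so Ethove Station is on standard time, UTC+02:45.
04:00 UTC + 2h45m = 06:45 Ethove Station.

06:45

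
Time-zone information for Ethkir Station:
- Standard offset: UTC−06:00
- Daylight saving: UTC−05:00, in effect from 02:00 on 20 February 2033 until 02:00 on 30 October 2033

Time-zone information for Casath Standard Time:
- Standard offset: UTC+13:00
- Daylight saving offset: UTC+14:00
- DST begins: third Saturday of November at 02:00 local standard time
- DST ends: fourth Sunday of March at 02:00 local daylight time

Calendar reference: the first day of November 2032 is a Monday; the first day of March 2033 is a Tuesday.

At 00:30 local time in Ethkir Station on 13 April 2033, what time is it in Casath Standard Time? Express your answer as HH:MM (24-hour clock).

13 April 2033 lies within the daylight-saving period (20 February – 30 October), so Ethkir Station is on daylight time, UTC−05:00.
00:30 Ethkir Station + 5h = 05:30 UTC.
1 November 2032 is a Monday, so the first Saturday is November 6 and the third is November 20.
1 March 2033 is a Tuesday, so the first Sunday is March 6 and the fourth is March 27.
At the standard offset (UTC+13:00), 05:30 UTC + 13h = 18:30 Casath Standard Time standard time.
The standard-time date in Casath Standard Time, 13 April 2033, does not fall between 20 November 2032 and 27 March 2033, so daylight saving is not in effect and Casath Standard Time is at UTC+13:00.
05:30 UTC + 13h = 18:30 Casath Standard Time.

18:30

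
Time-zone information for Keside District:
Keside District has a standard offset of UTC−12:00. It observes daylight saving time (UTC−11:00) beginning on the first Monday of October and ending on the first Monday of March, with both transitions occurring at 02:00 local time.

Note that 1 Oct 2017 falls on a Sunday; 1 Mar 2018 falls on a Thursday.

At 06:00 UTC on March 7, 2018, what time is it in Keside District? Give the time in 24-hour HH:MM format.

1 October 2017 is a Sunday, so the first Monday is October 2.
1 March 2018 is a Thursday, so the first Monday is March 5.
At the standard offset (UTC−12:00), 06:00 UTC − 12h = 18:00 Keside District standard time (rolling into the previous day, 6 March 2018).
The standard-time date in Keside District, March 6, 2018, does not fall between 2 October 2017 and 5 March 2018, so daylight saving is not in effect and Keside District is at UTC−12:00.
06:00 UTC − 12h = 18:00 local (rolling into the previous day, 6 March 2018).

18:00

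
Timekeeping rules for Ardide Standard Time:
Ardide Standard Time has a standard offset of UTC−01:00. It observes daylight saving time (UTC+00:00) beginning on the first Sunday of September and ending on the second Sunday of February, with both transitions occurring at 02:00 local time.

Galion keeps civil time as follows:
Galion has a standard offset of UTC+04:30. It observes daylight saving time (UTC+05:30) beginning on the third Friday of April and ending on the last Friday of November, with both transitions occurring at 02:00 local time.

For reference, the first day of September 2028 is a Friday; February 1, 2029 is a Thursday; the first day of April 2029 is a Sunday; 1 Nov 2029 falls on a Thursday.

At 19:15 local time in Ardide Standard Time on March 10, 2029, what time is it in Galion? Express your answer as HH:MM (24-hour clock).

1 September 2028 is a Friday, so the first Sunday is September 3.
1 February 2029 is a Thursday, so the first Sunday is February 4 and the second is February 11.
March 10, 2029 is outside the daylight-saving period (3 September 2028 – 11 February 2029), so Ardide Standard Time is on standard time, UTC−01:00.
19:15 Ardide Standard Time + 1h = 20:15 UTC.
1 April 2029 is a Sunday, so the first Friday is April 6 and the third is April 20.
1 November 2029 is a Thursday, so Fridays fall on 2, 9, 16, 23, 30; the last is November 30.
At the standard offset (UTC+04:30), 20:15 UTC + 4h30m = 00:45 Galion standard time (rolling into the next day, 11 March 2029).
The standard-time date in Galion, March 11, 2029, is outside the daylight-saving period (20 April – 30 November), so Galion is on standard time, UTC+04:30.
20:15 UTC + 4h30m = 00:45 Galion (rolling into the next day, 11 March 2029).

00:45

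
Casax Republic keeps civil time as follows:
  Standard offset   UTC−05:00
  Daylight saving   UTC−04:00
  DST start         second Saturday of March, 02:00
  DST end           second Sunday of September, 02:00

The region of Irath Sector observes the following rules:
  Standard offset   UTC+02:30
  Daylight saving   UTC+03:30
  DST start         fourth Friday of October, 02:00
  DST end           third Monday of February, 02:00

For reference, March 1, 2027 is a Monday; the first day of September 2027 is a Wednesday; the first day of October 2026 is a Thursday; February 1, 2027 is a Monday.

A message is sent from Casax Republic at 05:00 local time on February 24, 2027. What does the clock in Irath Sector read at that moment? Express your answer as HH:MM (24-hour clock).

1 March 2027 is a Monday, so the first Saturday is March 6 and the second is March 13.
1 September 2027 is a Wednesday, so the first Sunday is September 5 and the second is September 12.
February 24, 2027 does not fall between 13 March and 12 September, so daylight saving is not in effect and Casax Republic is at UTC−05:00.
05:00 Casax Republic + 5h = 10:00 UTC.
1 October 2026 is a Thursday, so the first Friday is October 2 and the fourth is October 23.
1 February 2027 is a Monday, so the first Monday is February 1 and the third is February 15.
At the standard offset (UTC+02:30), 10:00 UTC + 2h30m = 12:30 Irath Sector standard time.
The standard-time date in Irath Sector, February 24, 2027, does not fall between 23 October 2026 and 15 February 2027, so daylight saving is not in effect and Irath Sector is at UTC+02:30.
10:00 UTC + 2h30m = 12:30 Irath Sector.

12:30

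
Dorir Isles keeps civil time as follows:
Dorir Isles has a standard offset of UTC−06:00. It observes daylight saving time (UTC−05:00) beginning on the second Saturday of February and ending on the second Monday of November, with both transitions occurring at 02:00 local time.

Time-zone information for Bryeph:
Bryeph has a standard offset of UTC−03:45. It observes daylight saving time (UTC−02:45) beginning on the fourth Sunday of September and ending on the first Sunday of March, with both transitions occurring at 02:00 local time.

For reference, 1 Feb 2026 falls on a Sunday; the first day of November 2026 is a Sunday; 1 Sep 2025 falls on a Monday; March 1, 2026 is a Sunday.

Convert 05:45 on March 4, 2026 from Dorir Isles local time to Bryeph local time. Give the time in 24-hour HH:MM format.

07:00

1 February 2026 is a Sunday, so the first Saturday is February 7 and the second is February 14.
1 November 2026 is a Sunday, so the first Monday is November 2 and the second is November 9.
Daylight saving runs 14 February – 9 November; March 4, 2026 is inside that window, so Dorir Isles is at UTC−05:00.
05:45 Dorir Isles + 5h = 10:45 UTC.
1 September 2025 is a Monday, so the first Sunday is September 7 and the fourth is September 28.
1 March 2026 is a Sunday, so the first Sunday is March 1.
At the standard offset (UTC−03:45), 10:45 UTC − 3h45m = 07:00 Bryeph standard time.
Daylight saving runs 28 September 2025 – 1 March 2026; the standard-time date in Bryeph, March 4, 2026, is outside that window, so Bryeph is on standard time at UTC−03:45.
10:45 UTC − 3h45m = 07:00 Bryeph.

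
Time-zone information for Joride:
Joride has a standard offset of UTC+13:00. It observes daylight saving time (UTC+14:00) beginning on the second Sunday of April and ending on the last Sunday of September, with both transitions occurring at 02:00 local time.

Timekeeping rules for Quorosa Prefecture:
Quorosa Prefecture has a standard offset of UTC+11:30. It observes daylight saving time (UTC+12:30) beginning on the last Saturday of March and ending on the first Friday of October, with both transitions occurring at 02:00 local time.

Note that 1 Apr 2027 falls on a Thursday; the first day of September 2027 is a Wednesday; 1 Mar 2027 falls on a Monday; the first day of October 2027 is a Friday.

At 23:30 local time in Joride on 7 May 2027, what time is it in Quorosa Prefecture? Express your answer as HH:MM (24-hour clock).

22:00

1 April 2027 is a Thursday, so the first Sunday is April 4 and the second is April 11.
1 September 2027 is a Wednesday, so Sundays fall on 5, 12, 19, 26; the last is September 26.
7 May 2027 lies within the daylight-saving period (11 April – 26 September), so Joride is on daylight time, UTC+14:00.
23:30 Joride − 14h = 09:30 UTC.
1 March 2027 is a Monday, so Saturdays fall on 6, 13, 20, 27; the last is March 27.
1 October 2027 is a Friday, so the first Friday is October 1.
At the standard offset (UTC+11:30), 09:30 UTC + 11h30m = 21:00 Quorosa Prefecture standard time.
Daylight saving runs 27 March – 1 October; the standard-time date in Quorosa Prefecture, 7 May 2027, is inside that window, so Quorosa Prefecture is at UTC+12:30.
09:30 UTC + 12h30m = 22:00 Quorosa Prefecture.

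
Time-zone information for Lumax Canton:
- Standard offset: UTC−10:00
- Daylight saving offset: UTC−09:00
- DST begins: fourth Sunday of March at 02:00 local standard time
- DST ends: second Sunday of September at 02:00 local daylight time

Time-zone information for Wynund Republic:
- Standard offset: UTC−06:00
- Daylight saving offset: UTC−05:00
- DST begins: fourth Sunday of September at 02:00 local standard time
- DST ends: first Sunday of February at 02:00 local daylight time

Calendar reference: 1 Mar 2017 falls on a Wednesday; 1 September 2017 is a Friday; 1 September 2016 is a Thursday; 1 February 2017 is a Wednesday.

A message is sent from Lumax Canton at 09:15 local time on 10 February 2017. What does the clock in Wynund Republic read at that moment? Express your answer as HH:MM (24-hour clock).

1 March 2017 is a Wednesday, so the first Sunday is March 5 and the fourth is March 26.
1 September 2017 is a Friday, so the first Sunday is September 3 and the second is September 10.
10 February 2017 does not fall between 26 March and 10 September, so daylight saving is not in effect and Lumax Canton is at UTC−10:00.
09:15 Lumax Canton + 10h = 19:15 UTC.
1 September 2016 is a Thursday, so the first Sunday is September 4 and the fourth is September 25.
1 February 2017 is a Wednesday, so the first Sunday is February 5.
At the standard offset (UTC−06:00), 19:15 UTC − 6h = 13:15 Wynund Republic standard time.
The standard-time date in Wynund Republic, 10 February 2017, does not fall between 25 September 2016 and 5 February 2017, so daylight saving is not in effect and Wynund Republic is at UTC−06:00.
19:15 UTC − 6h = 13:15 Wynund Republic.

13:15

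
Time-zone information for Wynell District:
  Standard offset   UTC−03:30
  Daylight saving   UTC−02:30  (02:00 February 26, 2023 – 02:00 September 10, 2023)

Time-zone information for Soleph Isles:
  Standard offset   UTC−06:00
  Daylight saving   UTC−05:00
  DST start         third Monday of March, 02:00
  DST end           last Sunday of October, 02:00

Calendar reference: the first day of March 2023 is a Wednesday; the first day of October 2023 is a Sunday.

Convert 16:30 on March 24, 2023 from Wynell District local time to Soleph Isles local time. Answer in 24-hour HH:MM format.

14:00

March 24, 2023 lies within the daylight-saving period (26 February – 10 September), so Wynell District is on daylight time, UTC−02:30.
16:30 Wynell District + 2h30m = 19:00 UTC.
1 March 2023 is a Wednesday, so the first Monday is March 6 and the third is March 20.
1 October 2023 is a Sunday, so Sundays fall on 1, 8, 15, 22, 29; the last is October 29.
At the standard offset (UTC−06:00), 19:00 UTC − 6h = 13:00 Soleph Isles standard time.
The standard-time date in Soleph Isles, March 24, 2023, lies within the daylight-saving period (20 March – 29 October), so Soleph Isles is on daylight time, UTC−05:00.
19:00 UTC − 5h = 14:00 Soleph Isles.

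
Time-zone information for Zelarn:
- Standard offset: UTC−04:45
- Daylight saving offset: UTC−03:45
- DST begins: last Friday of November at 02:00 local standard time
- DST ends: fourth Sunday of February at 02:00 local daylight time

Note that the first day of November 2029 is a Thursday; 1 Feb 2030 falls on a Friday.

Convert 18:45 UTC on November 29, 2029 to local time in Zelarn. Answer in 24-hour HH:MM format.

14:00

1 November 2029 is a Thursday, so Fridays fall on 2, 9, 16, 23, 30; the last is November 30.
1 February 2030 is a Friday, so the first Sunday is February 3 and the fourth is February 24.
At the standard offset (UTC−04:45), 18:45 UTC − 4h45m = 14:00 Zelarn standard time.
Daylight saving runs 30 November 2029 – 24 February 2030; the standard-time date in Zelarn, November 29, 2029, is outside that window, so Zelarn is on standard time at UTC−04:45.
18:45 UTC − 4h45m = 14:00 local.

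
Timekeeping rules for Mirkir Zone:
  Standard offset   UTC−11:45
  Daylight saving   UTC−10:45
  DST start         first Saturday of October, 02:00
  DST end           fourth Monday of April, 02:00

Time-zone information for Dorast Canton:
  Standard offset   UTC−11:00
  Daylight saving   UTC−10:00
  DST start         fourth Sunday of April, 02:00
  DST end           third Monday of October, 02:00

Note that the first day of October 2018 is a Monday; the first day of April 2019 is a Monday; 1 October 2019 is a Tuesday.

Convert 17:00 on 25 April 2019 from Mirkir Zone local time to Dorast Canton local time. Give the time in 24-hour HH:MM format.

1 October 2018 is a Monday, so the first Saturday is October 6.
1 April 2019 is a Monday, so the first Monday is April 1 and the fourth is April 22.
Daylight saving runs 6 October 2018 – 22 April 2019; 25 April 2019 is outside that window, so Mirkir Zone is on standard time at UTC−11:45.
17:00 Mirkir Zone + 11h45m = 04:45 UTC (rolling into the next day, 26 April 2019).
1 April 2019 is a Monday, so the first Sunday is April 7 and the fourth is April 28.
1 October 2019 is a Tuesday, so the first Monday is October 7 and the third is October 21.
At the standard offset (UTC−11:00), 04:45 UTC − 11h = 17:45 Dorast Canton standard time (rolling into the previous day, 25 April 2019).
Daylight saving runs 28 April – 21 October; the standard-time date in Dorast Canton, 25 April 2019, is outside that window, so Dorast Canton is on standard time at UTC−11:00.
04:45 UTC − 11h = 17:45 Dorast Canton (rolling into the previous day, 25 April 2019).

17:45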